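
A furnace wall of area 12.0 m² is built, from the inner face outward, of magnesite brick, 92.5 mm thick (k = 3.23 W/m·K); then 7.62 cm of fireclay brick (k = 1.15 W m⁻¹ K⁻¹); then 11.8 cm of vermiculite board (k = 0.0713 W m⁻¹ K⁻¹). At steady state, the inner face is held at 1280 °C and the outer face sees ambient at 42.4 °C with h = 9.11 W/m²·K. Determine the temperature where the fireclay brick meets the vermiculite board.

T = 1217 °C

Treat each layer as a resistance in series:
  R_magnesite brick = L/(kA) = 0.0925/(3.23·12.0) = 0.002386 K/W
  R_fireclay brick = L/(kA) = 0.0762/(1.15·12.0) = 0.005522 K/W
  R_vermiculite board = L/(kA) = 0.118/(0.0713·12.0) = 0.1379 K/W
  R_conv,out = 1/(hA) = 1/(9.11·12.0) = 0.009147 K/W
ΣR = 0.002386 + 0.005522 + 0.1379 + 0.009147 = 0.1550 K/W
Q = ΔT/ΣR = (1280 °C − 42.4 °C)/0.1550 = 7985 W
From the inner boundary to the fireclay brick/vermiculite board interface, ΣR_partial = 0.007908 K/W.
T_interface = T_in − Q·ΣR_partial = 1280 °C − (7985)(0.007908) = 1217 °C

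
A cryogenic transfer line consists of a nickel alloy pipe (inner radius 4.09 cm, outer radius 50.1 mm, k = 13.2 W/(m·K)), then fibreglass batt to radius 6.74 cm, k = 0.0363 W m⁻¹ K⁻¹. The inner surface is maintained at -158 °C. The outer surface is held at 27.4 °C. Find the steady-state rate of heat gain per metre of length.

Q' = 142 W/m

Resistance network (inner→outer):
  R'_nickel alloy = ln(0.0501/0.0409)/(2πk) = 0.2029/(2π·13.2) = 0.002446 m·K/W
  R'_fibreglass batt = ln(0.0674/0.0501)/(2πk) = 0.2966/(2π·0.0363) = 1.301 m·K/W
ΣR = 0.002446 + 1.301 = 1.303 m·K/W
Q' = ΔT/ΣR = (-158 °C − 27.4 °C)/1.303 = -142 W/m
(Negative Q' ⇒ heat flows inward; heat gain = 142 W/m.)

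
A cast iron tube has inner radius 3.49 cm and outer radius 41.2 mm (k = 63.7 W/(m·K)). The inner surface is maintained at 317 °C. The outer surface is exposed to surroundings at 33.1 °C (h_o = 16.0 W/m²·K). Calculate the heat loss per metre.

Series thermal resistances, inner to outer:
  R'_cast iron = ln(0.0412/0.0349)/(2πk) = 0.1660/(2π·63.7) = 4.146×10^-4 m·K/W
  R'_conv,out = 1/(2πr h) = 1/(2π·0.0412·16.0) = 0.2414 m·K/W
ΣR = 4.146×10^-4 + 0.2414 = 0.2418 m·K/W
Q' = ΔT/ΣR = (317 °C − 33.1 °C)/0.2418 = 1170 W/m

Q' = 1170 W/m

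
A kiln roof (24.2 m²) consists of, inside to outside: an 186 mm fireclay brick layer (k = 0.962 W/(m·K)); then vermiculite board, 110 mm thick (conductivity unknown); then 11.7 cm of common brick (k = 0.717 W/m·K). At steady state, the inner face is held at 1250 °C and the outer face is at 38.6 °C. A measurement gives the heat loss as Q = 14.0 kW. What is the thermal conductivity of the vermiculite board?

k = 0.0633 W/m·K

ΣR = ΔT/Q = |1250 − 38.6|/14000 = 0.08653 K/W
Known resistances:
  R_fireclay brick = L/(kA) = 0.186/(0.962·24.2) = 0.007990 K/W
  R_common brick = L/(kA) = 0.117/(0.717·24.2) = 0.006743 K/W
R_vermiculite board = ΣR − ΣR_known = 0.08653 − 0.01473 = 0.07180 K/W
L/(kA) = 0.07180 ⇒ k = 0.110/(0.07180·24.2) = 0.0633 W/m·K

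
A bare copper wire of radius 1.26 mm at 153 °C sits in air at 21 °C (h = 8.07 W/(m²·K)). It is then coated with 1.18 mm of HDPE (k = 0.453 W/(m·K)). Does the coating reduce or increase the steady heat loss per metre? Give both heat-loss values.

Critical radius for a cylinder: r_cr = k/h = 0.0561 m = 5.61 cm.
Outer radius after coating: r₂ = 0.00126 + 0.00118 = 0.00244 m.
Since r₁ < r_cr and r₂ ≤ r_cr, the coating moves toward the maximum at r_cr — heat loss rises.
Bare: R = 1/(2πr₁h) = 15.65 m·K/W; Q = 132/15.65 = 8.43 W/m.
Coated: R = R_cond + R_conv = 8.315 m·K/W; Q = 132/8.315 = 15.9 W/m.

increases: 8.43 → 15.9 W/m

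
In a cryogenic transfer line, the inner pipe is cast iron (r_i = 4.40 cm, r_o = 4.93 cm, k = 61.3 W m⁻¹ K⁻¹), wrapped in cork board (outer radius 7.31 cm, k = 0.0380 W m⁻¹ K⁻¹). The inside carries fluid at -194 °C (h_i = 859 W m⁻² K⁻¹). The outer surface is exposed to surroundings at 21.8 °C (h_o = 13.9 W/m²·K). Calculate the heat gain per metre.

Series thermal resistances, inner to outer:
  R'_conv,in = 1/(2πr h) = 1/(2π·0.0440·859) = 0.004211 m·K/W
  R'_cast iron = ln(0.0493/0.0440)/(2πk) = 0.1137/(2π·61.3) = 2.953×10^-4 m·K/W
  R'_cork board = ln(0.0731/0.0493)/(2πk) = 0.3939/(2π·0.0380) = 1.650 m·K/W
  R'_conv,out = 1/(2πr h) = 1/(2π·0.0731·13.9) = 0.1566 m·K/W
ΣR = 0.004211 + 2.953×10^-4 + 1.650 + 0.1566 = 1.811 m·K/W
Q' = ΔT/ΣR = (-194 °C − 21.8 °C)/1.811 = -119 W/m
(Negative Q' ⇒ heat flows inward; heat gain = 119 W/m.)

Q' = 119 W/m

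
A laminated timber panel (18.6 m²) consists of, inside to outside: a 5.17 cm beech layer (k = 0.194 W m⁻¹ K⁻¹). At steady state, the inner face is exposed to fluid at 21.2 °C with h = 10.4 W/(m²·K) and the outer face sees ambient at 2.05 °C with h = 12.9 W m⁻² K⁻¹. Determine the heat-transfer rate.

Q = 809 W

Treat each layer as a resistance in series:
  R_conv,in = 1/(hA) = 1/(10.4·18.6) = 0.005170 K/W
  R_beech = L/(kA) = 0.0517/(0.194·18.6) = 0.01433 K/W
  R_conv,out = 1/(hA) = 1/(12.9·18.6) = 0.004168 K/W
ΣR = 0.005170 + 0.01433 + 0.004168 = 0.02367 K/W
Q = ΔT/ΣR = (21.2 °C − 2.05 °C)/0.02367 = 809 W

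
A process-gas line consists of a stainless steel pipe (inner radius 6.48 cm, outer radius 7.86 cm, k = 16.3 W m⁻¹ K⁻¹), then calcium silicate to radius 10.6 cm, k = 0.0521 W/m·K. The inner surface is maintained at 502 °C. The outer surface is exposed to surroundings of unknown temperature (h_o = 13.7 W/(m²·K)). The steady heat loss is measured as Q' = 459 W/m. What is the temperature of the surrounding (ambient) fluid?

Sum the resistances:
  R'_stainless steel = ln(0.0786/0.0648)/(2πk) = 0.1931/(2π·16.3) = 0.001885 m·K/W
  R'_calcium silicate = ln(0.106/0.0786)/(2πk) = 0.2991/(2π·0.0521) = 0.9136 m·K/W
  R'_conv,out = 1/(2πr h) = 1/(2π·0.106·13.7) = 0.1096 m·K/W
ΣR = 1.025 m·K/W
ΔT = Q'·ΣR = 459 × 1.025 = 470.5 K
Heat flows outward, so T_out = T_in − ΔT = 502 − 470.5 = 31.5 °C

T_out = 31.5 °C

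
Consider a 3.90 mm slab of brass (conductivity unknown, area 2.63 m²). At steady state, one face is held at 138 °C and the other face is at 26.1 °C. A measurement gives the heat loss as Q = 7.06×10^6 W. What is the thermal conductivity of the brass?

ΣR = ΔT/Q = |138 − 26.1|/7.06×10^6 = 1.585×10^-5 K/W
L/(kA) = 1.585×10^-5 ⇒ k = 0.00390/(1.585×10^-5·2.63) = 93.6 W/m·K

k = 93.6 W/m·K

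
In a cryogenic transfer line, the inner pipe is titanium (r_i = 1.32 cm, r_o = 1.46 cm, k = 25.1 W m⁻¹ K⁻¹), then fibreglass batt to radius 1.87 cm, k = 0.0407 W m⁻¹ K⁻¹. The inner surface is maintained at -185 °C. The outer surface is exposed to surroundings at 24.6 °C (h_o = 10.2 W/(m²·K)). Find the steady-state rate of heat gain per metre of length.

Treat each layer as a resistance in series:
  R'_titanium = ln(0.0146/0.0132)/(2πk) = 0.1008/(2π·25.1) = 6.392×10^-4 m·K/W
  R'_fibreglass batt = ln(0.0187/0.0146)/(2πk) = 0.2475/(2π·0.0407) = 0.9678 m·K/W
  R'_conv,out = 1/(2πr h) = 1/(2π·0.0187·10.2) = 0.8344 m·K/W
ΣR = 6.392×10^-4 + 0.9678 + 0.8344 = 1.803 m·K/W
Q' = ΔT/ΣR = (-185 °C − 24.6 °C)/1.803 = -116 W/m
(Negative Q' ⇒ heat flows inward; heat gain = 116 W/m.)

Q' = 116 W/m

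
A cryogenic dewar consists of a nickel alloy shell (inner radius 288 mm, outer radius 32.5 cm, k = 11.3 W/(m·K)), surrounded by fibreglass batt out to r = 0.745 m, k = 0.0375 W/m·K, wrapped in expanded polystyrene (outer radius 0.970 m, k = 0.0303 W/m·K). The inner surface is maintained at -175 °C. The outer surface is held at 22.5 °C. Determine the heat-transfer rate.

Resistance network (inner→outer):
  R_nickel alloy = (1/0.288 − 1/0.325)/(4πk) = 0.3953/(4π·11.3) = 0.002784 K/W
  R_fibreglass batt = (1/0.325 − 1/0.745)/(4πk) = 1.735/(4π·0.0375) = 3.681 K/W
  R_expanded polystyrene = (1/0.745 − 1/0.970)/(4πk) = 0.3114/(4π·0.0303) = 0.8177 K/W
ΣR = 0.002784 + 3.681 + 0.8177 = 4.501 K/W
Q = ΔT/ΣR = (-175 °C − 22.5 °C)/4.501 = -43.9 W
(Negative Q ⇒ heat flows inward; heat gain = 43.9 W.)

Q = 43.9 W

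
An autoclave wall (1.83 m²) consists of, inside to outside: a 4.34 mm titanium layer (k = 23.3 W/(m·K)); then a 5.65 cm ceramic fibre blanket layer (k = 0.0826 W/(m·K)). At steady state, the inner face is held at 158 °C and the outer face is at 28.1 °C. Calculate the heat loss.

Q = 347 W

Series thermal resistances, inner to outer:
  R_titanium = L/(kA) = 0.00434/(23.3·1.83) = 1.018×10^-4 K/W
  R_ceramic fibre blanket = L/(kA) = 0.0565/(0.0826·1.83) = 0.3738 K/W
ΣR = 1.018×10^-4 + 0.3738 = 0.3739 K/W
Q = ΔT/ΣR = (158 °C − 28.1 °C)/0.3739 = 347 W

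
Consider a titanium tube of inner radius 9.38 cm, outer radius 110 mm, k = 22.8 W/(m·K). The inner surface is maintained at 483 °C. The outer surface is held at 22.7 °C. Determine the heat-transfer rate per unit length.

Q' = 4.14×10^5 W/m

Q' = 2πk·ΔT/ln(r₂/r₁) = 2π × 22.8 × 460.3 / ln(0.110/0.0938) = 4.14×10^5 W/m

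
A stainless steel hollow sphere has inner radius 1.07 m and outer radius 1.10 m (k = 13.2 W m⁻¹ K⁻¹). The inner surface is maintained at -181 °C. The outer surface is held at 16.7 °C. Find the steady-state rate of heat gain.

Q = 4πk·ΔT/(1/r₁ − 1/r₂) = 4π × 13.2 × 197.7 / (1/1.07 − 1/1.10) = 1.29×10^6 W

Q = 1290 kW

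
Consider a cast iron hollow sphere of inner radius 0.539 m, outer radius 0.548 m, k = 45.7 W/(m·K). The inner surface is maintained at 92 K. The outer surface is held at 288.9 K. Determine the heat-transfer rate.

Q = 3710 kW

Q = 4πk·ΔT/(1/r₁ − 1/r₂) = 4π × 45.7 × 196.9 / (1/0.539 − 1/0.548) = 3.71×10^6 W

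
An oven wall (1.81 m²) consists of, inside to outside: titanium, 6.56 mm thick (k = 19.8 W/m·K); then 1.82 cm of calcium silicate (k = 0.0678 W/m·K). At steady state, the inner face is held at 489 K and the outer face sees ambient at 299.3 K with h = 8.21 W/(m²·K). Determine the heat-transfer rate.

Treat each layer as a resistance in series:
  R_titanium = L/(kA) = 0.00656/(19.8·1.81) = 1.830×10^-4 K/W
  R_calcium silicate = L/(kA) = 0.0182/(0.0678·1.81) = 0.1483 K/W
  R_conv,out = 1/(hA) = 1/(8.21·1.81) = 0.06729 K/W
ΣR = 1.830×10^-4 + 0.1483 + 0.06729 = 0.2158 K/W
Q = ΔT/ΣR = (489 K − 299.3 K)/0.2158 = 879 W

Q = 879 W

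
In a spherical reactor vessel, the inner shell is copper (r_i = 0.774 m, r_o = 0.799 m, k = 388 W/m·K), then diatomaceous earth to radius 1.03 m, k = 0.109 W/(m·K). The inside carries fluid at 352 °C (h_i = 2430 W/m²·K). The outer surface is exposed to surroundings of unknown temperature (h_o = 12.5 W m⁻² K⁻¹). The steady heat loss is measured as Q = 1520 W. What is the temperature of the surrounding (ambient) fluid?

Sum the resistances:
  R_conv,in = 1/(4πr²h) = 1/(4π·0.774²·2430) = 5.466×10^-5 K/W
  R_copper = (1/0.774 − 1/0.799)/(4πk) = 0.04043/(4π·388) = 8.291×10^-6 K/W
  R_diatomaceous earth = (1/0.799 − 1/1.03)/(4πk) = 0.2807/(4π·0.109) = 0.2049 K/W
  R_conv,out = 1/(4πr²h) = 1/(4π·1.03²·12.5) = 0.006001 K/W
ΣR = 0.2110 K/W
ΔT = Q·ΣR = 1520 × 0.2110 = 320.7 K
Heat flows outward, so T_out = T_in − ΔT = 352 − 320.7 = 31.3 °C

T_out = 31.3 °C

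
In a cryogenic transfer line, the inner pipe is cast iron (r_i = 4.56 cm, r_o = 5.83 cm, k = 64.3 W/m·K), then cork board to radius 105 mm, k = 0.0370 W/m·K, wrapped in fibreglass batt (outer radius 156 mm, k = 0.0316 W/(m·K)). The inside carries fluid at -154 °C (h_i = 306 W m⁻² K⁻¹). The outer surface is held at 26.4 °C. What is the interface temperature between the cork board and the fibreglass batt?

T = -52.9 °C

Treat each layer as a resistance in series:
  R'_conv,in = 1/(2πr h) = 1/(2π·0.0456·306) = 0.01141 m·K/W
  R'_cast iron = ln(0.0583/0.0456)/(2πk) = 0.2457/(2π·64.3) = 6.081×10^-4 m·K/W
  R'_cork board = ln(0.105/0.0583)/(2πk) = 0.5884/(2π·0.0370) = 2.531 m·K/W
  R'_fibreglass batt = ln(0.156/0.105)/(2πk) = 0.3959/(2π·0.0316) = 1.994 m·K/W
ΣR = 0.01141 + 6.081×10^-4 + 2.531 + 1.994 = 4.537 m·K/W
Q' = ΔT/ΣR = (-154 °C − 26.4 °C)/4.537 = -39.76 W/m
From the inner boundary to the cork board/fibreglass batt interface, ΣR_partial = 2.543 m·K/W.
T_interface = T_in − Q'·ΣR_partial = -154 °C − (-39.76)(2.543) = -52.9 °C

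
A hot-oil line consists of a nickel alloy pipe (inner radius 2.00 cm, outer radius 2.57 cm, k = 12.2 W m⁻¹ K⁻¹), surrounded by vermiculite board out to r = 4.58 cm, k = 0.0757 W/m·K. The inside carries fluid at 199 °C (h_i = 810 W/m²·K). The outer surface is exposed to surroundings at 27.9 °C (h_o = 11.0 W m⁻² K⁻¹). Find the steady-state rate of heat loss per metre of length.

Q' = 111 W/m

Resistance network (inner→outer):
  R'_conv,in = 1/(2πr h) = 1/(2π·0.0200·810) = 0.009824 m·K/W
  R'_nickel alloy = ln(0.0257/0.0200)/(2πk) = 0.2508/(2π·12.2) = 0.003271 m·K/W
  R'_vermiculite board = ln(0.0458/0.0257)/(2πk) = 0.5778/(2π·0.0757) = 1.215 m·K/W
  R'_conv,out = 1/(2πr h) = 1/(2π·0.0458·11.0) = 0.3159 m·K/W
ΣR = 0.009824 + 0.003271 + 1.215 + 0.3159 = 1.544 m·K/W
Q' = ΔT/ΣR = (199 °C − 27.9 °C)/1.544 = 111 W/m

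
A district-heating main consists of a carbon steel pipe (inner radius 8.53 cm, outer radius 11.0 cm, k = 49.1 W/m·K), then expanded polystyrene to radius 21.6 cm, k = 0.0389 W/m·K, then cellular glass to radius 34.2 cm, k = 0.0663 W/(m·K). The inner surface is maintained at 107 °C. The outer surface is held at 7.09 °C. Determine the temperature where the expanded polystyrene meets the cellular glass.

Series thermal resistances, inner to outer:
  R'_carbon steel = ln(0.110/0.0853)/(2πk) = 0.2543/(2π·49.1) = 8.243×10^-4 m·K/W
  R'_expanded polystyrene = ln(0.216/0.110)/(2πk) = 0.6748/(2π·0.0389) = 2.761 m·K/W
  R'_cellular glass = ln(0.342/0.216)/(2πk) = 0.4595/(2π·0.0663) = 1.103 m·K/W
ΣR = 8.243×10^-4 + 2.761 + 1.103 = 3.865 m·K/W
Q' = ΔT/ΣR = (107 °C − 7.09 °C)/3.865 = 25.85 W/m
From the inner boundary to the expanded polystyrene/cellular glass interface, ΣR_partial = 2.762 m·K/W.
T_interface = T_in − Q'·ΣR_partial = 107 °C − (25.85)(2.762) = 35.6 °C

T = 35.6 °C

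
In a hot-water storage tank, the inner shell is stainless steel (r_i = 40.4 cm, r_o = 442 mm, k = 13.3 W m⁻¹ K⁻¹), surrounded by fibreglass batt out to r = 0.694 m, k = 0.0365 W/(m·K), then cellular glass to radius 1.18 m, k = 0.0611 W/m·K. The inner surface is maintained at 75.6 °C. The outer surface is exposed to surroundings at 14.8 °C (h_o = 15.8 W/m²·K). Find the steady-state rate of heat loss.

Q = 23.7 W

Treat each layer as a resistance in series:
  R_stainless steel = (1/0.404 − 1/0.442)/(4πk) = 0.2128/(4π·13.3) = 0.001273 K/W
  R_fibreglass batt = (1/0.442 − 1/0.694)/(4πk) = 0.8215/(4π·0.0365) = 1.791 K/W
  R_cellular glass = (1/0.694 − 1/1.18)/(4πk) = 0.5935/(4π·0.0611) = 0.7729 K/W
  R_conv,out = 1/(4πr²h) = 1/(4π·1.18²·15.8) = 0.003617 K/W
ΣR = 0.001273 + 1.791 + 0.7729 + 0.003617 = 2.569 K/W
Q = ΔT/ΣR = (75.6 °C − 14.8 °C)/2.569 = 23.7 W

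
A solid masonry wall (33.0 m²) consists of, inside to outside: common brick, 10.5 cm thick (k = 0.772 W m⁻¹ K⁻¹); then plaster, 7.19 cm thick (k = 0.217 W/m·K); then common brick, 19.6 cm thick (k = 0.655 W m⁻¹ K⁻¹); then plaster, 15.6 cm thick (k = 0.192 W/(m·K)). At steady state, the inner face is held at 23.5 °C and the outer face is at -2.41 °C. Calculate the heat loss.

Q = 541 W

Series thermal resistances, inner to outer:
  R_common brick = L/(kA) = 0.105/(0.772·33.0) = 0.004122 K/W
  R_plaster = L/(kA) = 0.0719/(0.217·33.0) = 0.01004 K/W
  R_common brick = L/(kA) = 0.196/(0.655·33.0) = 0.009068 K/W
  R_plaster = L/(kA) = 0.156/(0.192·33.0) = 0.02462 K/W
ΣR = 0.004122 + 0.01004 + 0.009068 + 0.02462 = 0.04785 K/W
Q = ΔT/ΣR = (23.5 °C − -2.41 °C)/0.04785 = 541 W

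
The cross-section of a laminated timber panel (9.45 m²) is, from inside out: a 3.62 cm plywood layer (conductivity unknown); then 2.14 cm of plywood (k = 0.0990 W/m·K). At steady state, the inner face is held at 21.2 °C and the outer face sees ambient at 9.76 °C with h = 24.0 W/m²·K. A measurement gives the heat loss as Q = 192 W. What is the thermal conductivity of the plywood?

ΣR = ΔT/Q = |21.2 − 9.76|/192 = 0.05958 K/W
Known resistances:
  R_plywood = L/(kA) = 0.0214/(0.0990·9.45) = 0.02287 K/W
  R_conv,out = 1/(hA) = 1/(24.0·9.45) = 0.004409 K/W
R_plywood = ΣR − ΣR_known = 0.05958 − 0.02728 = 0.03230 K/W
L/(kA) = 0.03230 ⇒ k = 0.0362/(0.03230·9.45) = 0.119 W/m·K

k = 0.119 W/m·K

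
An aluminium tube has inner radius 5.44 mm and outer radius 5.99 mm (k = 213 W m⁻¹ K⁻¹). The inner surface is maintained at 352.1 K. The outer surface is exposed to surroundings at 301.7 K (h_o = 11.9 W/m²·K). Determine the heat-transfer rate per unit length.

Series thermal resistances, inner to outer:
  R'_aluminium = ln(0.00599/0.00544)/(2πk) = 0.09631/(2π·213) = 7.197×10^-5 m·K/W
  R'_conv,out = 1/(2πr h) = 1/(2π·0.00599·11.9) = 2.233 m·K/W
ΣR = 7.197×10^-5 + 2.233 = 2.233 m·K/W
Q' = ΔT/ΣR = (352.1 K − 301.7 K)/2.233 = 22.6 W/m

Q' = 22.6 W/m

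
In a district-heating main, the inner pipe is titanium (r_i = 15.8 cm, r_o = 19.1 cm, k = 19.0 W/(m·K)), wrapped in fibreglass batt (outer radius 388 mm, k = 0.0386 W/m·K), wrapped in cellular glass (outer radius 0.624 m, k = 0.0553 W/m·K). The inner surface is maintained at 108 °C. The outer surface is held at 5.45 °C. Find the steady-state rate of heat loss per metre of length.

Q' = 23.9 W/m

Resistance network (inner→outer):
  R'_titanium = ln(0.191/0.158)/(2πk) = 0.1897/(2π·19.0) = 0.001589 m·K/W
  R'_fibreglass batt = ln(0.388/0.191)/(2πk) = 0.7087/(2π·0.0386) = 2.922 m·K/W
  R'_cellular glass = ln(0.624/0.388)/(2πk) = 0.4751/(2π·0.0553) = 1.367 m·K/W
ΣR = 0.001589 + 2.922 + 1.367 = 4.291 m·K/W
Q' = ΔT/ΣR = (108 °C − 5.45 °C)/4.291 = 23.9 W/m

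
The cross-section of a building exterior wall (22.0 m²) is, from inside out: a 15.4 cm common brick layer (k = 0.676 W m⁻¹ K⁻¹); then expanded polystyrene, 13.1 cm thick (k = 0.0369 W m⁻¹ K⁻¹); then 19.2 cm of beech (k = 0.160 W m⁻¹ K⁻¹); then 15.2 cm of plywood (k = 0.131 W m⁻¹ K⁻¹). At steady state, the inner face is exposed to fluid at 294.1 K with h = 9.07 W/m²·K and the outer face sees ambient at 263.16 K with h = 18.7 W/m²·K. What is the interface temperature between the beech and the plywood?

T = 269.12 K

Series thermal resistances, inner to outer:
  R_conv,in = 1/(hA) = 1/(9.07·22.0) = 0.005012 K/W
  R_common brick = L/(kA) = 0.154/(0.676·22.0) = 0.01036 K/W
  R_expanded polystyrene = L/(kA) = 0.131/(0.0369·22.0) = 0.1614 K/W
  R_beech = L/(kA) = 0.192/(0.160·22.0) = 0.05455 K/W
  R_plywood = L/(kA) = 0.152/(0.131·22.0) = 0.05274 K/W
  R_conv,out = 1/(hA) = 1/(18.7·22.0) = 0.002431 K/W
ΣR = 0.005012 + 0.01036 + 0.1614 + 0.05455 + 0.05274 + 0.002431 = 0.2865 K/W
Q = ΔT/ΣR = (294.1 K − 263.16 K)/0.2865 = 108.0 W
From the inner boundary to the beech/plywood interface, ΣR_partial = 0.2313 K/W.
T_interface = T_in − Q·ΣR_partial = 294.1 K − (108.0)(0.2313) = 269.12 K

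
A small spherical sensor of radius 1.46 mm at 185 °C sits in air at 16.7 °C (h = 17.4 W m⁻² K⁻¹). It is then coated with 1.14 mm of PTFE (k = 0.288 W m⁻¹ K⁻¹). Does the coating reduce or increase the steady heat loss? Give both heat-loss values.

Critical radius for a sphere: r_cr = 2k/h = 0.0331 m = 3.31 cm.
Outer radius after coating: r₂ = 0.00146 + 0.00114 = 0.00260 m.
Since r₁ < r_cr and r₂ ≤ r_cr, the coating moves toward the maximum at r_cr — heat loss rises.
Bare: R = 1/(4πr₁²h) = 2146 K/W; Q = 168.3/2146 = 0.0784 W.
Coated: R = R_cond + R_conv = 759.5 K/W; Q = 168.3/759.5 = 0.222 W.

increases: 0.0784 → 0.222 W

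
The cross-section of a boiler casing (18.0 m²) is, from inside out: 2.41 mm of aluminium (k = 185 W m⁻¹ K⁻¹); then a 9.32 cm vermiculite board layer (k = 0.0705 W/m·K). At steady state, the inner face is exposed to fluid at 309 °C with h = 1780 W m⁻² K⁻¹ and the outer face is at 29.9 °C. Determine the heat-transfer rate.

Q = 3.80 kW

Series thermal resistances, inner to outer:
  R_conv,in = 1/(hA) = 1/(1780·18.0) = 3.121×10^-5 K/W
  R_aluminium = L/(kA) = 0.00241/(185·18.0) = 7.237×10^-7 K/W
  R_vermiculite board = L/(kA) = 0.0932/(0.0705·18.0) = 0.07344 K/W
ΣR = 3.121×10^-5 + 7.237×10^-7 + 0.07344 = 0.07347 K/W
Q = ΔT/ΣR = (309 °C − 29.9 °C)/0.07347 = 3800 W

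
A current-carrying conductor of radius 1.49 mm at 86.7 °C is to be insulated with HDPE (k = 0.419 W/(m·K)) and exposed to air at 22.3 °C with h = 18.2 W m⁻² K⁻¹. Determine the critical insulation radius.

r_cr = 2.30 cm

For a cylinder, r_cr = k_ins/h = 0.419/18.2 = 0.0230 m = 2.30 cm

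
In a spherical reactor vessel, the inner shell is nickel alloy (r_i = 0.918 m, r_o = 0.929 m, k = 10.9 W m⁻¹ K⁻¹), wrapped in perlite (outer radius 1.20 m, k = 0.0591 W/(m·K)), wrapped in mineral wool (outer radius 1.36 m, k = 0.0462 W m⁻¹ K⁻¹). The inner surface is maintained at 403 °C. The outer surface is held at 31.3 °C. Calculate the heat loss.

Q = 749 W

Series thermal resistances, inner to outer:
  R_nickel alloy = (1/0.918 − 1/0.929)/(4πk) = 0.01290/(4π·10.9) = 9.417×10^-5 K/W
  R_perlite = (1/0.929 − 1/1.20)/(4πk) = 0.2431/(4π·0.0591) = 0.3273 K/W
  R_mineral wool = (1/1.20 − 1/1.36)/(4πk) = 0.09804/(4π·0.0462) = 0.1689 K/W
ΣR = 9.417×10^-5 + 0.3273 + 0.1689 = 0.4963 K/W
Q = ΔT/ΣR = (403 °C − 31.3 °C)/0.4963 = 749 W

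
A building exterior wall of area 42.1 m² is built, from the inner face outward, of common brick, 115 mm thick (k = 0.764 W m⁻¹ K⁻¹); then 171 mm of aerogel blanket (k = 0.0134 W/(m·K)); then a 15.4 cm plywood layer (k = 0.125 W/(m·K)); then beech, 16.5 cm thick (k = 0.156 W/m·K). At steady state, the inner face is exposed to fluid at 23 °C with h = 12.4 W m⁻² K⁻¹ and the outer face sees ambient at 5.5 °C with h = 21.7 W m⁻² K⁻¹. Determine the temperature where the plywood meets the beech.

Treat each layer as a resistance in series:
  R_conv,in = 1/(hA) = 1/(12.4·42.1) = 0.001916 K/W
  R_common brick = L/(kA) = 0.115/(0.764·42.1) = 0.003575 K/W
  R_aerogel blanket = L/(kA) = 0.171/(0.0134·42.1) = 0.3031 K/W
  R_plywood = L/(kA) = 0.154/(0.125·42.1) = 0.02926 K/W
  R_beech = L/(kA) = 0.165/(0.156·42.1) = 0.02512 K/W
  R_conv,out = 1/(hA) = 1/(21.7·42.1) = 0.001095 K/W
ΣR = 0.001916 + 0.003575 + 0.3031 + 0.02926 + 0.02512 + 0.001095 = 0.3641 K/W
Q = ΔT/ΣR = (23 °C − 5.5 °C)/0.3641 = 48.06 W
From the inner boundary to the plywood/beech interface, ΣR_partial = 0.3379 K/W.
T_interface = T_in − Q·ΣR_partial = 23 °C − (48.06)(0.3379) = 6.76 °C

T = 6.76 °C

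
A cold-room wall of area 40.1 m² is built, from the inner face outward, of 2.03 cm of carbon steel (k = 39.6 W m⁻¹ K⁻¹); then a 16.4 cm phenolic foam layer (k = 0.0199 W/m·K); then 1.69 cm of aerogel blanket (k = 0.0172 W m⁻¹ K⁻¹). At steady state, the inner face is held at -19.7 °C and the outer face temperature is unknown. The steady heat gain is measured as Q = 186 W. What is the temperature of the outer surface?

Sum the resistances:
  R_carbon steel = L/(kA) = 0.0203/(39.6·40.1) = 1.278×10^-5 K/W
  R_phenolic foam = L/(kA) = 0.164/(0.0199·40.1) = 0.2055 K/W
  R_aerogel blanket = L/(kA) = 0.0169/(0.0172·40.1) = 0.02450 K/W
ΣR = 0.2300 K/W
ΔT = Q·ΣR = 186 × 0.2300 = 42.78 K
Heat flows inward, so T_out = T_in + ΔT = -19.7 + 42.78 = 23.1 °C

T_out = 23.1 °C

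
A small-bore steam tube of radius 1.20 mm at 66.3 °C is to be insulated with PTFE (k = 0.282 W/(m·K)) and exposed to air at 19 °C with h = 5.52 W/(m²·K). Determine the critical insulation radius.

r_cr = 5.11 cm

For a cylinder, r_cr = k_ins/h = 0.282/5.52 = 0.0511 m = 5.11 cm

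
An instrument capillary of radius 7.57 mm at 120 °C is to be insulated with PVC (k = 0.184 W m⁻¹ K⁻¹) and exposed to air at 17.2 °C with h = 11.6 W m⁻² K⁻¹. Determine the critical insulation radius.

r_cr = 1.59 cm

For a cylinder, r_cr = k_ins/h = 0.184/11.6 = 0.0159 m = 1.59 cm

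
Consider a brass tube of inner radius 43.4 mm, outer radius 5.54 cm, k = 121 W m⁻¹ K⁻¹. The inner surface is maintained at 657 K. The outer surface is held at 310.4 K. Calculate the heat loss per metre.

Q' = 1080 kW/m

Q' = 2πk·ΔT/ln(r₂/r₁) = 2π × 121 × 346.6 / ln(0.0554/0.0434) = 1.08×10^6 W/m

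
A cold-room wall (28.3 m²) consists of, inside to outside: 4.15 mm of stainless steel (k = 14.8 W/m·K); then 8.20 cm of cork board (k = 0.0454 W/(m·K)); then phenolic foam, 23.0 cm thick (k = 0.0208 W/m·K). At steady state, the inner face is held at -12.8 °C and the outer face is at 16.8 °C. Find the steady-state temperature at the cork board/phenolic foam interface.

Treat each layer as a resistance in series:
  R_stainless steel = L/(kA) = 0.00415/(14.8·28.3) = 9.908×10^-6 K/W
  R_cork board = L/(kA) = 0.0820/(0.0454·28.3) = 0.06382 K/W
  R_phenolic foam = L/(kA) = 0.230/(0.0208·28.3) = 0.3907 K/W
ΣR = 9.908×10^-6 + 0.06382 + 0.3907 = 0.4545 K/W
Q = ΔT/ΣR = (-12.8 °C − 16.8 °C)/0.4545 = -65.13 W
From the inner boundary to the cork board/phenolic foam interface, ΣR_partial = 0.06383 K/W.
T_interface = T_in − Q·ΣR_partial = -12.8 °C − (-65.13)(0.06383) = -8.64 °C

T = -8.64 °C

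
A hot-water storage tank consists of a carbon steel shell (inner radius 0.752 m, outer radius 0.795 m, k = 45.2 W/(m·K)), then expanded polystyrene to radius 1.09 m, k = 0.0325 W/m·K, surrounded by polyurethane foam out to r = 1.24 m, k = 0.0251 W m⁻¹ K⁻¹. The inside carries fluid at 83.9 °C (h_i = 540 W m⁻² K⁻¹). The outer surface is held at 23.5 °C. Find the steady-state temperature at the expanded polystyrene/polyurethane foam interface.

T = 41.4 °C

Treat each layer as a resistance in series:
  R_conv,in = 1/(4πr²h) = 1/(4π·0.752²·540) = 2.606×10^-4 K/W
  R_carbon steel = (1/0.752 − 1/0.795)/(4πk) = 0.07193/(4π·45.2) = 1.266×10^-4 K/W
  R_expanded polystyrene = (1/0.795 − 1/1.09)/(4πk) = 0.3404/(4π·0.0325) = 0.8336 K/W
  R_polyurethane foam = (1/1.09 − 1/1.24)/(4πk) = 0.1110/(4π·0.0251) = 0.3519 K/W
ΣR = 2.606×10^-4 + 1.266×10^-4 + 0.8336 + 0.3519 = 1.186 K/W
Q = ΔT/ΣR = (83.9 °C − 23.5 °C)/1.186 = 50.93 W
From the inner boundary to the expanded polystyrene/polyurethane foam interface, ΣR_partial = 0.8340 K/W.
T_interface = T_in − Q·ΣR_partial = 83.9 °C − (50.93)(0.8340) = 41.4 °C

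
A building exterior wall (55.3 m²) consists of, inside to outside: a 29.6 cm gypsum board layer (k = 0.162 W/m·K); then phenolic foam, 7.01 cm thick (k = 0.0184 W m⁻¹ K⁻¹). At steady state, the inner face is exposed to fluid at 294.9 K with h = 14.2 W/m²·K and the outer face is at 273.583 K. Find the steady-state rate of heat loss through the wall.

Q = 207 W

Treat each layer as a resistance in series:
  R_conv,in = 1/(hA) = 1/(14.2·55.3) = 0.001273 K/W
  R_gypsum board = L/(kA) = 0.296/(0.162·55.3) = 0.03304 K/W
  R_phenolic foam = L/(kA) = 0.0701/(0.0184·55.3) = 0.06889 K/W
ΣR = 0.001273 + 0.03304 + 0.06889 = 0.1032 K/W
Q = ΔT/ΣR = (294.9 K − 273.583 K)/0.1032 = 207 W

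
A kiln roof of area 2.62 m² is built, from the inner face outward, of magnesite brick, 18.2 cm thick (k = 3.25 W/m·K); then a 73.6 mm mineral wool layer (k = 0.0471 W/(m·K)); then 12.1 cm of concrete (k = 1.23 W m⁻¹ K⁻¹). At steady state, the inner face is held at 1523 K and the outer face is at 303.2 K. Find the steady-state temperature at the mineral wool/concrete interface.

Treat each layer as a resistance in series:
  R_magnesite brick = L/(kA) = 0.182/(3.25·2.62) = 0.02137 K/W
  R_mineral wool = L/(kA) = 0.0736/(0.0471·2.62) = 0.5964 K/W
  R_concrete = L/(kA) = 0.121/(1.23·2.62) = 0.03755 K/W
ΣR = 0.02137 + 0.5964 + 0.03755 = 0.6553 K/W
Q = ΔT/ΣR = (1523 K − 303.2 K)/0.6553 = 1861 W
From the inner boundary to the mineral wool/concrete interface, ΣR_partial = 0.6178 K/W.
T_interface = T_in − Q·ΣR_partial = 1523 K − (1861)(0.6178) = 373 K

T = 373 K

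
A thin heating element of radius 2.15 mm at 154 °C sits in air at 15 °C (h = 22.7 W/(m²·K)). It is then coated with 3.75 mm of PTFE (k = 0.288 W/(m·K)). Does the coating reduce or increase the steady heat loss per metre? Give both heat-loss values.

increases: 42.6 → 79.6 W/m

Critical radius for a cylinder: r_cr = k/h = 0.0127 m = 1.27 cm.
Outer radius after coating: r₂ = 0.00215 + 0.00375 = 0.00590 m.
Since r₁ < r_cr and r₂ ≤ r_cr, the coating moves toward the maximum at r_cr — heat loss rises.
Bare: R = 1/(2πr₁h) = 3.261 m·K/W; Q = 139/3.261 = 42.6 W/m.
Coated: R = R_cond + R_conv = 1.746 m·K/W; Q = 139/1.746 = 79.6 W/m.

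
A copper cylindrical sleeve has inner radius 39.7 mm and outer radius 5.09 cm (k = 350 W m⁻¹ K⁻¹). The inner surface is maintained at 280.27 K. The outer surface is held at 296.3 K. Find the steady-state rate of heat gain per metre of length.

Q' = 142 kW/m

Q' = 2πk·ΔT/ln(r₂/r₁) = 2π × 350 × 16.03 / ln(0.0509/0.0397) = 1.42×10^5 W/m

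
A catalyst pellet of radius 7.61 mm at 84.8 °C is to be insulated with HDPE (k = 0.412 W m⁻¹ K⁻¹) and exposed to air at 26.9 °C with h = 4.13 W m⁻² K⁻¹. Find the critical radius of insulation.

For a sphere, r_cr = 2k_ins/h = 2·0.412/4.13 = 0.200 m = 20.0 cm

r_cr = 20.0 cm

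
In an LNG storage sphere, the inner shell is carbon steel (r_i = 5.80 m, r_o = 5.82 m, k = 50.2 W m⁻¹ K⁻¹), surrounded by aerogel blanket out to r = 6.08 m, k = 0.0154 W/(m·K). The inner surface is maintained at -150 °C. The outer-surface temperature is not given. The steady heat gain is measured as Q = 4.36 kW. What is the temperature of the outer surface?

T_out = 15.5 °C

Sum the resistances:
  R_carbon steel = (1/5.80 − 1/5.82)/(4πk) = 5.925×10^-4/(4π·50.2) = 9.392×10^-7 K/W
  R_aerogel blanket = (1/5.82 − 1/6.08)/(4πk) = 0.007348/(4π·0.0154) = 0.03797 K/W
ΣR = 0.03797 K/W
ΔT = Q·ΣR = 4360 × 0.03797 = 165.5 K
Heat flows inward, so T_out = T_in + ΔT = -150 + 165.5 = 15.5 °C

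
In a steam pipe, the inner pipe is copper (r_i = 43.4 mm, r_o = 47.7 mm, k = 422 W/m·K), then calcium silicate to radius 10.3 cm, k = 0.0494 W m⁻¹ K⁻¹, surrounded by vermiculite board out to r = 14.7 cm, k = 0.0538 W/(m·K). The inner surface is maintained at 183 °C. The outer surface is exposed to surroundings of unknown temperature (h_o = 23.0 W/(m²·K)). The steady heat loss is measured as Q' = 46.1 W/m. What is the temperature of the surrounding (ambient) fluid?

Series resistances:
  R'_copper = ln(0.0477/0.0434)/(2πk) = 0.09447/(2π·422) = 3.563×10^-5 m·K/W
  R'_calcium silicate = ln(0.103/0.0477)/(2πk) = 0.7698/(2π·0.0494) = 2.480 m·K/W
  R'_vermiculite board = ln(0.147/0.103)/(2πk) = 0.3557/(2π·0.0538) = 1.052 m·K/W
  R'_conv,out = 1/(2πr h) = 1/(2π·0.147·23.0) = 0.04707 m·K/W
ΣR = 3.579 m·K/W
ΔT = Q'·ΣR = 46.1 × 3.579 = 165.0 K
Heat flows outward, so T_out = T_in − ΔT = 183 − 165.0 = 18.0 °C

T_out = 18.0 °C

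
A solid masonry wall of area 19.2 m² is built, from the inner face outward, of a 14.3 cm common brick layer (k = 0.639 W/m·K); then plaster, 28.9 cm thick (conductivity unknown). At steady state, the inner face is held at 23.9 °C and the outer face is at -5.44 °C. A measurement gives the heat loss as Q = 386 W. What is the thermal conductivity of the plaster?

ΣR = ΔT/Q = |23.9 − -5.44|/386 = 0.07601 K/W
Known resistances:
  R_common brick = L/(kA) = 0.143/(0.639·19.2) = 0.01166 K/W
R_plaster = ΣR − ΣR_known = 0.07601 − 0.01166 = 0.06435 K/W
L/(kA) = 0.06435 ⇒ k = 0.289/(0.06435·19.2) = 0.234 W/m·K

k = 0.234 W/m·K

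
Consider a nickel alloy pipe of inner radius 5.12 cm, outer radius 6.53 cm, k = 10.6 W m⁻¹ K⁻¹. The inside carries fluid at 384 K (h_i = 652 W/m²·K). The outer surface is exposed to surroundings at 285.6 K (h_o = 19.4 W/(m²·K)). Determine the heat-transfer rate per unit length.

Q' = 734 W/m

Series thermal resistances, inner to outer:
  R'_conv,in = 1/(2πr h) = 1/(2π·0.0512·652) = 0.004768 m·K/W
  R'_nickel alloy = ln(0.0653/0.0512)/(2πk) = 0.2433/(2π·10.6) = 0.003652 m·K/W
  R'_conv,out = 1/(2πr h) = 1/(2π·0.0653·19.4) = 0.1256 m·K/W
ΣR = 0.004768 + 0.003652 + 0.1256 = 0.1340 m·K/W
Q' = ΔT/ΣR = (384 K − 285.6 K)/0.1340 = 734 W/m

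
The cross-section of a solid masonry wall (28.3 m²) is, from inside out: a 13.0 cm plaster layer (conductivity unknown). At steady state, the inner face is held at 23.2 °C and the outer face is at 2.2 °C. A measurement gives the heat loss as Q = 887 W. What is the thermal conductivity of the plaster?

ΣR = ΔT/Q = |23.2 − 2.2|/887 = 0.02368 K/W
L/(kA) = 0.02368 ⇒ k = 0.130/(0.02368·28.3) = 0.194 W/m·K

k = 0.194 W/m·K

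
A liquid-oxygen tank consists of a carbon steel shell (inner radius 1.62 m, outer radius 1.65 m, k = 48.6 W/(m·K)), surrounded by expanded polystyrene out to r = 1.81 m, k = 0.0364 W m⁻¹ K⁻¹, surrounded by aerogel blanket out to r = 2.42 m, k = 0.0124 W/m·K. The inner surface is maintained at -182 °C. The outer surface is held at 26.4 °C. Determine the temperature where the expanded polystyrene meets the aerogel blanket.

T = -158 °C

Resistance network (inner→outer):
  R_carbon steel = (1/1.62 − 1/1.65)/(4πk) = 0.01122/(4π·48.6) = 1.838×10^-5 K/W
  R_expanded polystyrene = (1/1.65 − 1/1.81)/(4πk) = 0.05357/(4π·0.0364) = 0.1171 K/W
  R_aerogel blanket = (1/1.81 − 1/2.42)/(4πk) = 0.1393/(4π·0.0124) = 0.8937 K/W
ΣR = 1.838×10^-5 + 0.1171 + 0.8937 = 1.011 K/W
Q = ΔT/ΣR = (-182 °C − 26.4 °C)/1.011 = -206.1 W
From the inner boundary to the expanded polystyrene/aerogel blanket interface, ΣR_partial = 0.1171 K/W.
T_interface = T_in − Q·ΣR_partial = -182 °C − (-206.1)(0.1171) = -158 °C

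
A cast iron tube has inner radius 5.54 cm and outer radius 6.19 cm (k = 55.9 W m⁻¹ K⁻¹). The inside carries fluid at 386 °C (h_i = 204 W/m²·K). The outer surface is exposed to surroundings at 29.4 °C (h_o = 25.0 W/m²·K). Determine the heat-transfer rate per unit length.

Q' = 3.04 kW/m

Treat each layer as a resistance in series:
  R'_conv,in = 1/(2πr h) = 1/(2π·0.0554·204) = 0.01408 m·K/W
  R'_cast iron = ln(0.0619/0.0554)/(2πk) = 0.1109/(2π·55.9) = 3.159×10^-4 m·K/W
  R'_conv,out = 1/(2πr h) = 1/(2π·0.0619·25.0) = 0.1028 m·K/W
ΣR = 0.01408 + 3.159×10^-4 + 0.1028 = 0.1172 m·K/W
Q' = ΔT/ΣR = (386 °C − 29.4 °C)/0.1172 = 3040 W/m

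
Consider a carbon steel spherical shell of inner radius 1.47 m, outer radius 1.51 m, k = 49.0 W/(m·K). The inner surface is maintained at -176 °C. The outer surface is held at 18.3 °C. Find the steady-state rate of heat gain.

Q = 6.64×10^6 W

Q = 4πk·ΔT/(1/r₁ − 1/r₂) = 4π × 49.0 × 194.3 / (1/1.47 − 1/1.51) = 6.64×10^6 W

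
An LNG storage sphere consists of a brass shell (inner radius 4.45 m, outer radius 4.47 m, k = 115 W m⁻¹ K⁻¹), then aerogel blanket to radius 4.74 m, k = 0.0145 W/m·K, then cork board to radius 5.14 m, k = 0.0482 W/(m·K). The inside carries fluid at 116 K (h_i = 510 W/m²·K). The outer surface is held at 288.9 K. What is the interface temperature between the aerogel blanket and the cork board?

T = 240.6 K

Resistance network (inner→outer):
  R_conv,in = 1/(4πr²h) = 1/(4π·4.45²·510) = 7.880×10^-6 K/W
  R_brass = (1/4.45 − 1/4.47)/(4πk) = 0.001005/(4π·115) = 6.958×10^-7 K/W
  R_aerogel blanket = (1/4.47 − 1/4.74)/(4πk) = 0.01274/(4π·0.0145) = 0.06994 K/W
  R_cork board = (1/4.74 − 1/5.14)/(4πk) = 0.01642/(4π·0.0482) = 0.02711 K/W
ΣR = 7.880×10^-6 + 6.958×10^-7 + 0.06994 + 0.02711 = 0.09706 K/W
Q = ΔT/ΣR = (116 K − 288.9 K)/0.09706 = -1781 W
From the inner boundary to the aerogel blanket/cork board interface, ΣR_partial = 0.06995 K/W.
T_interface = T_in − Q·ΣR_partial = 116 K − (-1781)(0.06995) = 240.6 K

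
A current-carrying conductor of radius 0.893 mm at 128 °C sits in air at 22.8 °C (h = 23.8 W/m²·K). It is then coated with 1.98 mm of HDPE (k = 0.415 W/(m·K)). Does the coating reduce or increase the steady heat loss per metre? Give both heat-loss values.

increases: 14.0 → 37.9 W/m

Critical radius for a cylinder: r_cr = k/h = 0.0174 m = 1.74 cm.
Outer radius after coating: r₂ = 8.93×10^-4 + 0.00198 = 0.002873 m.
Since r₁ < r_cr and r₂ ≤ r_cr, the coating moves toward the maximum at r_cr — heat loss rises.
Bare: R = 1/(2πr₁h) = 7.488 m·K/W; Q = 105.2/7.488 = 14.0 W/m.
Coated: R = R_cond + R_conv = 2.776 m·K/W; Q = 105.2/2.776 = 37.9 W/m.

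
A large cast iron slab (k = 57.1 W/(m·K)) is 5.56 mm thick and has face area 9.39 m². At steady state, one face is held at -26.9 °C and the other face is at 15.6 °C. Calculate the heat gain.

Q = 4100 kW

Q = kA·ΔT/L = 57.1 × 9.39 × |-26.9 °C − 15.6 °C| / 0.00556 = 4.10×10^6 W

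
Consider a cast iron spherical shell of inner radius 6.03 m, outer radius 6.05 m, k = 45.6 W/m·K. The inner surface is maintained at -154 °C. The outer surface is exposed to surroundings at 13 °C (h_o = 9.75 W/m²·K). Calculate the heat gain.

Q = 746 kW

Treat each layer as a resistance in series:
  R_cast iron = (1/6.03 − 1/6.05)/(4πk) = 5.482×10^-4/(4π·45.6) = 9.567×10^-7 K/W
  R_conv,out = 1/(4πr²h) = 1/(4π·6.05²·9.75) = 2.230×10^-4 K/W
ΣR = 9.567×10^-7 + 2.230×10^-4 = 2.240×10^-4 K/W
Q = ΔT/ΣR = (-154 °C − 13 °C)/2.240×10^-4 = -7.46×10^5 W
(Negative Q ⇒ heat flows inward; heat gain = 7.46×10^5 W.)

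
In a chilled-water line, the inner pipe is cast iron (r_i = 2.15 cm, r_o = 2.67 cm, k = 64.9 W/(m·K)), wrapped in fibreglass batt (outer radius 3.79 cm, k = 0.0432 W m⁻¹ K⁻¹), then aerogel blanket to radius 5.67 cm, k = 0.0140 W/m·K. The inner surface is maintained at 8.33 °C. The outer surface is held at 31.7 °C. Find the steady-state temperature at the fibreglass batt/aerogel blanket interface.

T = 13.5 °C

Treat each layer as a resistance in series:
  R'_cast iron = ln(0.0267/0.0215)/(2πk) = 0.2166/(2π·64.9) = 5.312×10^-4 m·K/W
  R'_fibreglass batt = ln(0.0379/0.0267)/(2πk) = 0.3503/(2π·0.0432) = 1.291 m·K/W
  R'_aerogel blanket = ln(0.0567/0.0379)/(2πk) = 0.4028/(2π·0.0140) = 4.579 m·K/W
ΣR = 5.312×10^-4 + 1.291 + 4.579 = 5.871 m·K/W
Q' = ΔT/ΣR = (8.33 °C − 31.7 °C)/5.871 = -3.981 W/m
From the inner boundary to the fibreglass batt/aerogel blanket interface, ΣR_partial = 1.292 m·K/W.
T_interface = T_in − Q'·ΣR_partial = 8.33 °C − (-3.981)(1.292) = 13.5 °C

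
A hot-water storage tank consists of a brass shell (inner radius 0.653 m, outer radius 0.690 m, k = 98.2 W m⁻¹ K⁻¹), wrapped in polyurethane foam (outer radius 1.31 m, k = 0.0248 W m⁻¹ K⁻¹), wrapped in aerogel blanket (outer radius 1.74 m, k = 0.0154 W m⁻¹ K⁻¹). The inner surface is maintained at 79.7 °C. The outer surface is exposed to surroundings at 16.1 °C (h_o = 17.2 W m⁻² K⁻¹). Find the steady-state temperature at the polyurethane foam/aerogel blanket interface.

Treat each layer as a resistance in series:
  R_brass = (1/0.653 − 1/0.690)/(4πk) = 0.08212/(4π·98.2) = 6.655×10^-5 K/W
  R_polyurethane foam = (1/0.690 − 1/1.31)/(4πk) = 0.6859/(4π·0.0248) = 2.201 K/W
  R_aerogel blanket = (1/1.31 − 1/1.74)/(4πk) = 0.1886/(4π·0.0154) = 0.9748 K/W
  R_conv,out = 1/(4πr²h) = 1/(4π·1.74²·17.2) = 0.001528 K/W
ΣR = 6.655×10^-5 + 2.201 + 0.9748 + 0.001528 = 3.177 K/W
Q = ΔT/ΣR = (79.7 °C − 16.1 °C)/3.177 = 20.02 W
From the inner boundary to the polyurethane foam/aerogel blanket interface, ΣR_partial = 2.201 K/W.
T_interface = T_in − Q·ΣR_partial = 79.7 °C − (20.02)(2.201) = 35.6 °C

T = 35.6 °C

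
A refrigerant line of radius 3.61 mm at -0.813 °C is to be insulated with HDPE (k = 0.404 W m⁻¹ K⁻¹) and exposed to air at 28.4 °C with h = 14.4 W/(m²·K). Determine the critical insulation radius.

For a cylinder, r_cr = k_ins/h = 0.404/14.4 = 0.0281 m = 2.81 cm

r_cr = 2.81 cm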